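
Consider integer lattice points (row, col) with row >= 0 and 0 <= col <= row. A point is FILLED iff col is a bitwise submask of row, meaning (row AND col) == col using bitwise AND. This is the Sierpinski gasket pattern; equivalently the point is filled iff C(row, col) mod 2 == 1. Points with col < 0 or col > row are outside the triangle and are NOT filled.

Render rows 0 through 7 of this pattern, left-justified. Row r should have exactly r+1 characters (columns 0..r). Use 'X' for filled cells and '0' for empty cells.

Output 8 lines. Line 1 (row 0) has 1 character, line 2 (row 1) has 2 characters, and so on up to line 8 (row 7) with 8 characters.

r0=0: X
r1=1: XX
r2=10: X0X
r3=11: XXXX
r4=100: X000X
r5=101: XX00XX
r6=110: X0X0X0X
r7=111: XXXXXXXX

Answer: X
XX
X0X
XXXX
X000X
XX00XX
X0X0X0X
XXXXXXXX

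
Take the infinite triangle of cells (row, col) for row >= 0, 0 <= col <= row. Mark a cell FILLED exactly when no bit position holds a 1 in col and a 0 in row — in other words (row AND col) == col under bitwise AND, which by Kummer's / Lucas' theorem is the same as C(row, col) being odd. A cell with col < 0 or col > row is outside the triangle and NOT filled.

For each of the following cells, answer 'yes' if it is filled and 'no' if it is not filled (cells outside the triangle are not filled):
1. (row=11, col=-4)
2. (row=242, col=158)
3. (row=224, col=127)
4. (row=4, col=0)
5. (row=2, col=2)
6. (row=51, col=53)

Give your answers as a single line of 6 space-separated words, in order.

Answer: no no no yes yes no

Derivation:
(11,-4): col outside [0, 11] -> not filled
(242,158): row=0b11110010, col=0b10011110, row AND col = 0b10010010 = 146; 146 != 158 -> empty
(224,127): row=0b11100000, col=0b1111111, row AND col = 0b1100000 = 96; 96 != 127 -> empty
(4,0): row=0b100, col=0b0, row AND col = 0b0 = 0; 0 == 0 -> filled
(2,2): row=0b10, col=0b10, row AND col = 0b10 = 2; 2 == 2 -> filled
(51,53): col outside [0, 51] -> not filled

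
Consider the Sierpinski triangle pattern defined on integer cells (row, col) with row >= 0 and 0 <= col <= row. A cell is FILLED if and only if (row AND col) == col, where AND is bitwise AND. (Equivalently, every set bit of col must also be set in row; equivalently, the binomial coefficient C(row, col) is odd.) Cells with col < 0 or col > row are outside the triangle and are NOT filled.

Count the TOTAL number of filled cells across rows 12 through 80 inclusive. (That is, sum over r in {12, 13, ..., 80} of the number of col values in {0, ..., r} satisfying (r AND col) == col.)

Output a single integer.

Answer: 850

Derivation:
r12=1100 pc2: +4 =4
r13=1101 pc3: +8 =12
r14=1110 pc3: +8 =20
r15=1111 pc4: +16 =36
r16=10000 pc1: +2 =38
r17=10001 pc2: +4 =42
r18=10010 pc2: +4 =46
r19=10011 pc3: +8 =54
r20=10100 pc2: +4 =58
r21=10101 pc3: +8 =66
r22=10110 pc3: +8 =74
r23=10111 pc4: +16 =90
r24=11000 pc2: +4 =94
r25=11001 pc3: +8 =102
r26=11010 pc3: +8 =110
r27=11011 pc4: +16 =126
r28=11100 pc3: +8 =134
r29=11101 pc4: +16 =150
r30=11110 pc4: +16 =166
r31=11111 pc5: +32 =198
r32=100000 pc1: +2 =200
r33=100001 pc2: +4 =204
r34=100010 pc2: +4 =208
r35=100011 pc3: +8 =216
r36=100100 pc2: +4 =220
r37=100101 pc3: +8 =228
r38=100110 pc3: +8 =236
r39=100111 pc4: +16 =252
r40=101000 pc2: +4 =256
r41=101001 pc3: +8 =264
r42=101010 pc3: +8 =272
r43=101011 pc4: +16 =288
r44=101100 pc3: +8 =296
r45=101101 pc4: +16 =312
r46=101110 pc4: +16 =328
r47=101111 pc5: +32 =360
r48=110000 pc2: +4 =364
r49=110001 pc3: +8 =372
r50=110010 pc3: +8 =380
r51=110011 pc4: +16 =396
r52=110100 pc3: +8 =404
r53=110101 pc4: +16 =420
r54=110110 pc4: +16 =436
r55=110111 pc5: +32 =468
r56=111000 pc3: +8 =476
r57=111001 pc4: +16 =492
r58=111010 pc4: +16 =508
r59=111011 pc5: +32 =540
r60=111100 pc4: +16 =556
r61=111101 pc5: +32 =588
r62=111110 pc5: +32 =620
r63=111111 pc6: +64 =684
r64=1000000 pc1: +2 =686
r65=1000001 pc2: +4 =690
r66=1000010 pc2: +4 =694
r67=1000011 pc3: +8 =702
r68=1000100 pc2: +4 =706
r69=1000101 pc3: +8 =714
r70=1000110 pc3: +8 =722
r71=1000111 pc4: +16 =738
r72=1001000 pc2: +4 =742
r73=1001001 pc3: +8 =750
r74=1001010 pc3: +8 =758
r75=1001011 pc4: +16 =774
r76=1001100 pc3: +8 =782
r77=1001101 pc4: +16 =798
r78=1001110 pc4: +16 =814
r79=1001111 pc5: +32 =846
r80=1010000 pc2: +4 =850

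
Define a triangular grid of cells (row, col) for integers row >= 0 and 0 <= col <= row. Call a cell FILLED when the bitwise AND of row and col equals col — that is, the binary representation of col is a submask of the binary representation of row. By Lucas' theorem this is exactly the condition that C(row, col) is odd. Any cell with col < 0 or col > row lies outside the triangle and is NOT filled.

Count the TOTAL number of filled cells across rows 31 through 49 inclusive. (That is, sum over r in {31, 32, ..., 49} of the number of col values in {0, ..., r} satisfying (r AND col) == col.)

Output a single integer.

r31=11111 pc5: +32 =32
r32=100000 pc1: +2 =34
r33=100001 pc2: +4 =38
r34=100010 pc2: +4 =42
r35=100011 pc3: +8 =50
r36=100100 pc2: +4 =54
r37=100101 pc3: +8 =62
r38=100110 pc3: +8 =70
r39=100111 pc4: +16 =86
r40=101000 pc2: +4 =90
r41=101001 pc3: +8 =98
r42=101010 pc3: +8 =106
r43=101011 pc4: +16 =122
r44=101100 pc3: +8 =130
r45=101101 pc4: +16 =146
r46=101110 pc4: +16 =162
r47=101111 pc5: +32 =194
r48=110000 pc2: +4 =198
r49=110001 pc3: +8 =206

Answer: 206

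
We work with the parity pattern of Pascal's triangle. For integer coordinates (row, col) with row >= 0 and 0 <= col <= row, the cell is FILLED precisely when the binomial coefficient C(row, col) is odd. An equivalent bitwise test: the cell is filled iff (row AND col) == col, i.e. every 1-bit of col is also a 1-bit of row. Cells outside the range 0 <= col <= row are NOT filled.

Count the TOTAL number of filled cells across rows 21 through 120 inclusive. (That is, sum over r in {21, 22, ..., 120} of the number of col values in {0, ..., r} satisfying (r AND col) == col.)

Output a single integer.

Answer: 1668

Derivation:
r21=10101 pc3: +8 =8
r22=10110 pc3: +8 =16
r23=10111 pc4: +16 =32
r24=11000 pc2: +4 =36
r25=11001 pc3: +8 =44
r26=11010 pc3: +8 =52
r27=11011 pc4: +16 =68
r28=11100 pc3: +8 =76
r29=11101 pc4: +16 =92
r30=11110 pc4: +16 =108
r31=11111 pc5: +32 =140
r32=100000 pc1: +2 =142
r33=100001 pc2: +4 =146
r34=100010 pc2: +4 =150
r35=100011 pc3: +8 =158
r36=100100 pc2: +4 =162
r37=100101 pc3: +8 =170
r38=100110 pc3: +8 =178
r39=100111 pc4: +16 =194
r40=101000 pc2: +4 =198
r41=101001 pc3: +8 =206
r42=101010 pc3: +8 =214
r43=101011 pc4: +16 =230
r44=101100 pc3: +8 =238
r45=101101 pc4: +16 =254
r46=101110 pc4: +16 =270
r47=101111 pc5: +32 =302
r48=110000 pc2: +4 =306
r49=110001 pc3: +8 =314
r50=110010 pc3: +8 =322
r51=110011 pc4: +16 =338
r52=110100 pc3: +8 =346
r53=110101 pc4: +16 =362
r54=110110 pc4: +16 =378
r55=110111 pc5: +32 =410
r56=111000 pc3: +8 =418
r57=111001 pc4: +16 =434
r58=111010 pc4: +16 =450
r59=111011 pc5: +32 =482
r60=111100 pc4: +16 =498
r61=111101 pc5: +32 =530
r62=111110 pc5: +32 =562
r63=111111 pc6: +64 =626
r64=1000000 pc1: +2 =628
r65=1000001 pc2: +4 =632
r66=1000010 pc2: +4 =636
r67=1000011 pc3: +8 =644
r68=1000100 pc2: +4 =648
r69=1000101 pc3: +8 =656
r70=1000110 pc3: +8 =664
r71=1000111 pc4: +16 =680
r72=1001000 pc2: +4 =684
r73=1001001 pc3: +8 =692
r74=1001010 pc3: +8 =700
r75=1001011 pc4: +16 =716
r76=1001100 pc3: +8 =724
r77=1001101 pc4: +16 =740
r78=1001110 pc4: +16 =756
r79=1001111 pc5: +32 =788
r80=1010000 pc2: +4 =792
r81=1010001 pc3: +8 =800
r82=1010010 pc3: +8 =808
r83=1010011 pc4: +16 =824
r84=1010100 pc3: +8 =832
r85=1010101 pc4: +16 =848
r86=1010110 pc4: +16 =864
r87=1010111 pc5: +32 =896
r88=1011000 pc3: +8 =904
r89=1011001 pc4: +16 =920
r90=1011010 pc4: +16 =936
r91=1011011 pc5: +32 =968
r92=1011100 pc4: +16 =984
r93=1011101 pc5: +32 =1016
r94=1011110 pc5: +32 =1048
r95=1011111 pc6: +64 =1112
r96=1100000 pc2: +4 =1116
r97=1100001 pc3: +8 =1124
r98=1100010 pc3: +8 =1132
r99=1100011 pc4: +16 =1148
r100=1100100 pc3: +8 =1156
r101=1100101 pc4: +16 =1172
r102=1100110 pc4: +16 =1188
r103=1100111 pc5: +32 =1220
r104=1101000 pc3: +8 =1228
r105=1101001 pc4: +16 =1244
r106=1101010 pc4: +16 =1260
r107=1101011 pc5: +32 =1292
r108=1101100 pc4: +16 =1308
r109=1101101 pc5: +32 =1340
r110=1101110 pc5: +32 =1372
r111=1101111 pc6: +64 =1436
r112=1110000 pc3: +8 =1444
r113=1110001 pc4: +16 =1460
r114=1110010 pc4: +16 =1476
r115=1110011 pc5: +32 =1508
r116=1110100 pc4: +16 =1524
r117=1110101 pc5: +32 =1556
r118=1110110 pc5: +32 =1588
r119=1110111 pc6: +64 =1652
r120=1111000 pc4: +16 =1668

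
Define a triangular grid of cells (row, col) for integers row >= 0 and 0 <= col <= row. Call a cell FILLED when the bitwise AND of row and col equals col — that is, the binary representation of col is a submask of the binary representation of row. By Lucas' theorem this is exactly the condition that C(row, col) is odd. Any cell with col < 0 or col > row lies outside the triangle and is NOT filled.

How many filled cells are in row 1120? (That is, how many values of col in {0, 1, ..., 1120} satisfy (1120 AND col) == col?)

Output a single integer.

1120 in binary = 10001100000
popcount(1120) = number of 1-bits in 10001100000 = 3
A col c satisfies (1120 AND c) == c iff every set bit of c is also set in 1120; each of the 3 set bits of 1120 can independently be on or off in c.
count = 2^3 = 8

Answer: 8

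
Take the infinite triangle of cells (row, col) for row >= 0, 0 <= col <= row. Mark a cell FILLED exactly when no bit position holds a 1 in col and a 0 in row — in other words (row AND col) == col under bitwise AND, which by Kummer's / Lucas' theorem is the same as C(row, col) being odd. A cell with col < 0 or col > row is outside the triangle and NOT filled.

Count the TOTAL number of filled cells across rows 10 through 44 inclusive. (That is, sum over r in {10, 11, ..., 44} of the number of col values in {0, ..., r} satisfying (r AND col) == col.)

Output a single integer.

r10=1010 pc2: +4 =4
r11=1011 pc3: +8 =12
r12=1100 pc2: +4 =16
r13=1101 pc3: +8 =24
r14=1110 pc3: +8 =32
r15=1111 pc4: +16 =48
r16=10000 pc1: +2 =50
r17=10001 pc2: +4 =54
r18=10010 pc2: +4 =58
r19=10011 pc3: +8 =66
r20=10100 pc2: +4 =70
r21=10101 pc3: +8 =78
r22=10110 pc3: +8 =86
r23=10111 pc4: +16 =102
r24=11000 pc2: +4 =106
r25=11001 pc3: +8 =114
r26=11010 pc3: +8 =122
r27=11011 pc4: +16 =138
r28=11100 pc3: +8 =146
r29=11101 pc4: +16 =162
r30=11110 pc4: +16 =178
r31=11111 pc5: +32 =210
r32=100000 pc1: +2 =212
r33=100001 pc2: +4 =216
r34=100010 pc2: +4 =220
r35=100011 pc3: +8 =228
r36=100100 pc2: +4 =232
r37=100101 pc3: +8 =240
r38=100110 pc3: +8 =248
r39=100111 pc4: +16 =264
r40=101000 pc2: +4 =268
r41=101001 pc3: +8 =276
r42=101010 pc3: +8 =284
r43=101011 pc4: +16 =300
r44=101100 pc3: +8 =308

Answer: 308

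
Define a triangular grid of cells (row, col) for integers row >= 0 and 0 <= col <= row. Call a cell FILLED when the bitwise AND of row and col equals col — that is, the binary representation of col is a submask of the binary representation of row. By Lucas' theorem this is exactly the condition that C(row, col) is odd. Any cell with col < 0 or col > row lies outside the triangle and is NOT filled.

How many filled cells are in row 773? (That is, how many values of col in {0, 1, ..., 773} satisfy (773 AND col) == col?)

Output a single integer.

Answer: 16

Derivation:
773 in binary = 1100000101
popcount(773) = number of 1-bits in 1100000101 = 4
A col c satisfies (773 AND c) == c iff every set bit of c is also set in 773; each of the 4 set bits of 773 can independently be on or off in c.
count = 2^4 = 16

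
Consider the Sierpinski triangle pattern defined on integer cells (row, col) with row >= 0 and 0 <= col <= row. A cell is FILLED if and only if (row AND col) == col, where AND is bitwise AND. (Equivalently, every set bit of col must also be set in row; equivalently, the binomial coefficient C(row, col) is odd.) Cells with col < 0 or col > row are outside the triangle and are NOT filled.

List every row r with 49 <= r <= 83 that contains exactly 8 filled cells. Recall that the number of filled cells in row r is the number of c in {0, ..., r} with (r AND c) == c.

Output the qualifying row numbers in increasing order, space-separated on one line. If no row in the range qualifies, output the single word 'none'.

Row r has 2^popcount(r) filled cells, so we need popcount(r) = log2(8) = 3.
Scan r = 49..83 and keep those with exactly 3 one-bits:
r=49=110001 popcount=3 -> KEEP
r=50=110010 popcount=3 -> KEEP
r=51=110011 popcount=4 -> skip
r=52=110100 popcount=3 -> KEEP
r=53=110101 popcount=4 -> skip
r=54=110110 popcount=4 -> skip
r=55=110111 popcount=5 -> skip
r=56=111000 popcount=3 -> KEEP
r=57=111001 popcount=4 -> skip
r=58=111010 popcount=4 -> skip
r=59=111011 popcount=5 -> skip
r=60=111100 popcount=4 -> skip
r=61=111101 popcount=5 -> skip
r=62=111110 popcount=5 -> skip
r=63=111111 popcount=6 -> skip
r=64=1000000 popcount=1 -> skip
r=65=1000001 popcount=2 -> skip
r=66=1000010 popcount=2 -> skip
r=67=1000011 popcount=3 -> KEEP
r=68=1000100 popcount=2 -> skip
r=69=1000101 popcount=3 -> KEEP
r=70=1000110 popcount=3 -> KEEP
r=71=1000111 popcount=4 -> skip
r=72=1001000 popcount=2 -> skip
r=73=1001001 popcount=3 -> KEEP
r=74=1001010 popcount=3 -> KEEP
r=75=1001011 popcount=4 -> skip
r=76=1001100 popcount=3 -> KEEP
r=77=1001101 popcount=4 -> skip
r=78=1001110 popcount=4 -> skip
r=79=1001111 popcount=5 -> skip
r=80=1010000 popcount=2 -> skip
r=81=1010001 popcount=3 -> KEEP
r=82=1010010 popcount=3 -> KEEP
r=83=1010011 popcount=4 -> skip
Kept rows: 49 50 52 56 67 69 70 73 74 76 81 82

Answer: 49 50 52 56 67 69 70 73 74 76 81 82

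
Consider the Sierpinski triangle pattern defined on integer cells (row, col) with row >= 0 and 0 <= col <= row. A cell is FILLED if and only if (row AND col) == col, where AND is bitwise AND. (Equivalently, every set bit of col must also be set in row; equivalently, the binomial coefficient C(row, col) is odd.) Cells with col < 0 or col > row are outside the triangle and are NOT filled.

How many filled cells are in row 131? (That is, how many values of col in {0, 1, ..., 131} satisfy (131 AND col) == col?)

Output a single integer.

Answer: 8

Derivation:
131 in binary = 10000011
popcount(131) = number of 1-bits in 10000011 = 3
A col c satisfies (131 AND c) == c iff every set bit of c is also set in 131; each of the 3 set bits of 131 can independently be on or off in c.
count = 2^3 = 8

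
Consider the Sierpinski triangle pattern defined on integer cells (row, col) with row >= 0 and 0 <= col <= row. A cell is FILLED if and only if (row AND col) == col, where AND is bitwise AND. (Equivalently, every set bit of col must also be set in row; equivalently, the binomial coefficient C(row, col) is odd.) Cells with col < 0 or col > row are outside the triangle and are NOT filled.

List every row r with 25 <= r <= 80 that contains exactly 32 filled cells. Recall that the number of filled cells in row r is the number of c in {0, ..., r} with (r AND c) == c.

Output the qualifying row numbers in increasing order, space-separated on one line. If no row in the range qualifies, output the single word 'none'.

Row r has 2^popcount(r) filled cells, so we need popcount(r) = log2(32) = 5.
Scan r = 25..80 and keep those with exactly 5 one-bits:
r=25=11001 popcount=3 -> skip
r=26=11010 popcount=3 -> skip
r=27=11011 popcount=4 -> skip
r=28=11100 popcount=3 -> skip
r=29=11101 popcount=4 -> skip
r=30=11110 popcount=4 -> skip
r=31=11111 popcount=5 -> KEEP
r=32=100000 popcount=1 -> skip
r=33=100001 popcount=2 -> skip
r=34=100010 popcount=2 -> skip
r=35=100011 popcount=3 -> skip
r=36=100100 popcount=2 -> skip
r=37=100101 popcount=3 -> skip
r=38=100110 popcount=3 -> skip
r=39=100111 popcount=4 -> skip
r=40=101000 popcount=2 -> skip
r=41=101001 popcount=3 -> skip
r=42=101010 popcount=3 -> skip
r=43=101011 popcount=4 -> skip
r=44=101100 popcount=3 -> skip
r=45=101101 popcount=4 -> skip
r=46=101110 popcount=4 -> skip
r=47=101111 popcount=5 -> KEEP
r=48=110000 popcount=2 -> skip
r=49=110001 popcount=3 -> skip
r=50=110010 popcount=3 -> skip
r=51=110011 popcount=4 -> skip
r=52=110100 popcount=3 -> skip
r=53=110101 popcount=4 -> skip
r=54=110110 popcount=4 -> skip
r=55=110111 popcount=5 -> KEEP
r=56=111000 popcount=3 -> skip
r=57=111001 popcount=4 -> skip
r=58=111010 popcount=4 -> skip
r=59=111011 popcount=5 -> KEEP
r=60=111100 popcount=4 -> skip
r=61=111101 popcount=5 -> KEEP
r=62=111110 popcount=5 -> KEEP
r=63=111111 popcount=6 -> skip
r=64=1000000 popcount=1 -> skip
r=65=1000001 popcount=2 -> skip
r=66=1000010 popcount=2 -> skip
r=67=1000011 popcount=3 -> skip
r=68=1000100 popcount=2 -> skip
r=69=1000101 popcount=3 -> skip
r=70=1000110 popcount=3 -> skip
r=71=1000111 popcount=4 -> skip
r=72=1001000 popcount=2 -> skip
r=73=1001001 popcount=3 -> skip
r=74=1001010 popcount=3 -> skip
r=75=1001011 popcount=4 -> skip
r=76=1001100 popcount=3 -> skip
r=77=1001101 popcount=4 -> skip
r=78=1001110 popcount=4 -> skip
r=79=1001111 popcount=5 -> KEEP
r=80=1010000 popcount=2 -> skip
Kept rows: 31 47 55 59 61 62 79

Answer: 31 47 55 59 61 62 79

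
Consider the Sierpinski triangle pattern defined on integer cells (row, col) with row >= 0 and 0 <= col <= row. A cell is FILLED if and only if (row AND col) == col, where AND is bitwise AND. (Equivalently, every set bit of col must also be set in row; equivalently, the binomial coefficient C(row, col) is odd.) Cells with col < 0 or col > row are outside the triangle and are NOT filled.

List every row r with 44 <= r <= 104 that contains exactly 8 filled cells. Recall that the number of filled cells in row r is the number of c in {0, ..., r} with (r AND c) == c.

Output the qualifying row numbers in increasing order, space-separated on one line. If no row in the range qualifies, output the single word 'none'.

Row r has 2^popcount(r) filled cells, so we need popcount(r) = log2(8) = 3.
Scan r = 44..104 and keep those with exactly 3 one-bits:
r=44=101100 popcount=3 -> KEEP
r=45=101101 popcount=4 -> skip
r=46=101110 popcount=4 -> skip
r=47=101111 popcount=5 -> skip
r=48=110000 popcount=2 -> skip
r=49=110001 popcount=3 -> KEEP
r=50=110010 popcount=3 -> KEEP
r=51=110011 popcount=4 -> skip
r=52=110100 popcount=3 -> KEEP
r=53=110101 popcount=4 -> skip
r=54=110110 popcount=4 -> skip
r=55=110111 popcount=5 -> skip
r=56=111000 popcount=3 -> KEEP
r=57=111001 popcount=4 -> skip
r=58=111010 popcount=4 -> skip
r=59=111011 popcount=5 -> skip
r=60=111100 popcount=4 -> skip
r=61=111101 popcount=5 -> skip
r=62=111110 popcount=5 -> skip
r=63=111111 popcount=6 -> skip
r=64=1000000 popcount=1 -> skip
r=65=1000001 popcount=2 -> skip
r=66=1000010 popcount=2 -> skip
r=67=1000011 popcount=3 -> KEEP
r=68=1000100 popcount=2 -> skip
r=69=1000101 popcount=3 -> KEEP
r=70=1000110 popcount=3 -> KEEP
r=71=1000111 popcount=4 -> skip
r=72=1001000 popcount=2 -> skip
r=73=1001001 popcount=3 -> KEEP
r=74=1001010 popcount=3 -> KEEP
r=75=1001011 popcount=4 -> skip
r=76=1001100 popcount=3 -> KEEP
r=77=1001101 popcount=4 -> skip
r=78=1001110 popcount=4 -> skip
r=79=1001111 popcount=5 -> skip
r=80=1010000 popcount=2 -> skip
r=81=1010001 popcount=3 -> KEEP
r=82=1010010 popcount=3 -> KEEP
r=83=1010011 popcount=4 -> skip
r=84=1010100 popcount=3 -> KEEP
r=85=1010101 popcount=4 -> skip
r=86=1010110 popcount=4 -> skip
r=87=1010111 popcount=5 -> skip
r=88=1011000 popcount=3 -> KEEP
r=89=1011001 popcount=4 -> skip
r=90=1011010 popcount=4 -> skip
r=91=1011011 popcount=5 -> skip
r=92=1011100 popcount=4 -> skip
r=93=1011101 popcount=5 -> skip
r=94=1011110 popcount=5 -> skip
r=95=1011111 popcount=6 -> skip
r=96=1100000 popcount=2 -> skip
r=97=1100001 popcount=3 -> KEEP
r=98=1100010 popcount=3 -> KEEP
r=99=1100011 popcount=4 -> skip
r=100=1100100 popcount=3 -> KEEP
r=101=1100101 popcount=4 -> skip
r=102=1100110 popcount=4 -> skip
r=103=1100111 popcount=5 -> skip
r=104=1101000 popcount=3 -> KEEP
Kept rows: 44 49 50 52 56 67 69 70 73 74 76 81 82 84 88 97 98 100 104

Answer: 44 49 50 52 56 67 69 70 73 74 76 81 82 84 88 97 98 100 104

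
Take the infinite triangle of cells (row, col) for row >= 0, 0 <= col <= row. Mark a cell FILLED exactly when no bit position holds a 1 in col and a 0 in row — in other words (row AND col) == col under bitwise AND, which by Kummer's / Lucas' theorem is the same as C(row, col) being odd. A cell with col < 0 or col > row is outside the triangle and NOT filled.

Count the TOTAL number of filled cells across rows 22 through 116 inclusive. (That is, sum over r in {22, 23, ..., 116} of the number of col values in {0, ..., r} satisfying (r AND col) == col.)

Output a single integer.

r22=10110 pc3: +8 =8
r23=10111 pc4: +16 =24
r24=11000 pc2: +4 =28
r25=11001 pc3: +8 =36
r26=11010 pc3: +8 =44
r27=11011 pc4: +16 =60
r28=11100 pc3: +8 =68
r29=11101 pc4: +16 =84
r30=11110 pc4: +16 =100
r31=11111 pc5: +32 =132
r32=100000 pc1: +2 =134
r33=100001 pc2: +4 =138
r34=100010 pc2: +4 =142
r35=100011 pc3: +8 =150
r36=100100 pc2: +4 =154
r37=100101 pc3: +8 =162
r38=100110 pc3: +8 =170
r39=100111 pc4: +16 =186
r40=101000 pc2: +4 =190
r41=101001 pc3: +8 =198
r42=101010 pc3: +8 =206
r43=101011 pc4: +16 =222
r44=101100 pc3: +8 =230
r45=101101 pc4: +16 =246
r46=101110 pc4: +16 =262
r47=101111 pc5: +32 =294
r48=110000 pc2: +4 =298
r49=110001 pc3: +8 =306
r50=110010 pc3: +8 =314
r51=110011 pc4: +16 =330
r52=110100 pc3: +8 =338
r53=110101 pc4: +16 =354
r54=110110 pc4: +16 =370
r55=110111 pc5: +32 =402
r56=111000 pc3: +8 =410
r57=111001 pc4: +16 =426
r58=111010 pc4: +16 =442
r59=111011 pc5: +32 =474
r60=111100 pc4: +16 =490
r61=111101 pc5: +32 =522
r62=111110 pc5: +32 =554
r63=111111 pc6: +64 =618
r64=1000000 pc1: +2 =620
r65=1000001 pc2: +4 =624
r66=1000010 pc2: +4 =628
r67=1000011 pc3: +8 =636
r68=1000100 pc2: +4 =640
r69=1000101 pc3: +8 =648
r70=1000110 pc3: +8 =656
r71=1000111 pc4: +16 =672
r72=1001000 pc2: +4 =676
r73=1001001 pc3: +8 =684
r74=1001010 pc3: +8 =692
r75=1001011 pc4: +16 =708
r76=1001100 pc3: +8 =716
r77=1001101 pc4: +16 =732
r78=1001110 pc4: +16 =748
r79=1001111 pc5: +32 =780
r80=1010000 pc2: +4 =784
r81=1010001 pc3: +8 =792
r82=1010010 pc3: +8 =800
r83=1010011 pc4: +16 =816
r84=1010100 pc3: +8 =824
r85=1010101 pc4: +16 =840
r86=1010110 pc4: +16 =856
r87=1010111 pc5: +32 =888
r88=1011000 pc3: +8 =896
r89=1011001 pc4: +16 =912
r90=1011010 pc4: +16 =928
r91=1011011 pc5: +32 =960
r92=1011100 pc4: +16 =976
r93=1011101 pc5: +32 =1008
r94=1011110 pc5: +32 =1040
r95=1011111 pc6: +64 =1104
r96=1100000 pc2: +4 =1108
r97=1100001 pc3: +8 =1116
r98=1100010 pc3: +8 =1124
r99=1100011 pc4: +16 =1140
r100=1100100 pc3: +8 =1148
r101=1100101 pc4: +16 =1164
r102=1100110 pc4: +16 =1180
r103=1100111 pc5: +32 =1212
r104=1101000 pc3: +8 =1220
r105=1101001 pc4: +16 =1236
r106=1101010 pc4: +16 =1252
r107=1101011 pc5: +32 =1284
r108=1101100 pc4: +16 =1300
r109=1101101 pc5: +32 =1332
r110=1101110 pc5: +32 =1364
r111=1101111 pc6: +64 =1428
r112=1110000 pc3: +8 =1436
r113=1110001 pc4: +16 =1452
r114=1110010 pc4: +16 =1468
r115=1110011 pc5: +32 =1500
r116=1110100 pc4: +16 =1516

Answer: 1516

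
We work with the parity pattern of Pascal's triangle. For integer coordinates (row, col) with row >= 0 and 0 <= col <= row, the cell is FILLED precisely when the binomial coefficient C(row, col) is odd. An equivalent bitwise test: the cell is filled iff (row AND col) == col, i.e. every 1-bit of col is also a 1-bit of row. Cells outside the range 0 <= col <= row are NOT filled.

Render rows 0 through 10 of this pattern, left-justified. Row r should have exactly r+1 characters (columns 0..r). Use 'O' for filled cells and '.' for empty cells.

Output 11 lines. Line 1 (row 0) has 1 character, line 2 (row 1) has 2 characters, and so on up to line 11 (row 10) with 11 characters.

r0=0: O
r1=1: OO
r2=10: O.O
r3=11: OOOO
r4=100: O...O
r5=101: OO..OO
r6=110: O.O.O.O
r7=111: OOOOOOOO
r8=1000: O.......O
r9=1001: OO......OO
r10=1010: O.O.....O.O

Answer: O
OO
O.O
OOOO
O...O
OO..OO
O.O.O.O
OOOOOOOO
O.......O
OO......OO
O.O.....O.O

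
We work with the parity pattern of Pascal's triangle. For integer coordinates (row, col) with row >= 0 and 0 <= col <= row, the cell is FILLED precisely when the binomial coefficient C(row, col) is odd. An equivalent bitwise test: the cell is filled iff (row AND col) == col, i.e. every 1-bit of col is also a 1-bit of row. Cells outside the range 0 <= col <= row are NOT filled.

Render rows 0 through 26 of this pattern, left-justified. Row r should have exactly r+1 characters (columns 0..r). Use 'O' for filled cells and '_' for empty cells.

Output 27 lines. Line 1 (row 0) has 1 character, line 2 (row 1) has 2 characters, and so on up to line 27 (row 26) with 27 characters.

r0=0: O
r1=1: OO
r2=10: O_O
r3=11: OOOO
r4=100: O___O
r5=101: OO__OO
r6=110: O_O_O_O
r7=111: OOOOOOOO
r8=1000: O_______O
r9=1001: OO______OO
r10=1010: O_O_____O_O
r11=1011: OOOO____OOOO
r12=1100: O___O___O___O
r13=1101: OO__OO__OO__OO
r14=1110: O_O_O_O_O_O_O_O
r15=1111: OOOOOOOOOOOOOOOO
r16=10000: O_______________O
r17=10001: OO______________OO
r18=10010: O_O_____________O_O
r19=10011: OOOO____________OOOO
r20=10100: O___O___________O___O
r21=10101: OO__OO__________OO__OO
r22=10110: O_O_O_O_________O_O_O_O
r23=10111: OOOOOOOO________OOOOOOOO
r24=11000: O_______O_______O_______O
r25=11001: OO______OO______OO______OO
r26=11010: O_O_____O_O_____O_O_____O_O

Answer: O
OO
O_O
OOOO
O___O
OO__OO
O_O_O_O
OOOOOOOO
O_______O
OO______OO
O_O_____O_O
OOOO____OOOO
O___O___O___O
OO__OO__OO__OO
O_O_O_O_O_O_O_O
OOOOOOOOOOOOOOOO
O_______________O
OO______________OO
O_O_____________O_O
OOOO____________OOOO
O___O___________O___O
OO__OO__________OO__OO
O_O_O_O_________O_O_O_O
OOOOOOOO________OOOOOOOO
O_______O_______O_______O
OO______OO______OO______OO
O_O_____O_O_____O_O_____O_O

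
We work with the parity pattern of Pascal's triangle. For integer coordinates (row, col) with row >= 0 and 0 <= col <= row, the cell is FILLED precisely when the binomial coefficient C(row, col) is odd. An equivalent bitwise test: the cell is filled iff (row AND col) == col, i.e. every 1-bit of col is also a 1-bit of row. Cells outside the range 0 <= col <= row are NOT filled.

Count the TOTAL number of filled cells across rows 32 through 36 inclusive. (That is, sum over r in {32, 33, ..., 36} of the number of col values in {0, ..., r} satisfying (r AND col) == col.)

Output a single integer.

Answer: 22

Derivation:
r32=100000 pc1: +2 =2
r33=100001 pc2: +4 =6
r34=100010 pc2: +4 =10
r35=100011 pc3: +8 =18
r36=100100 pc2: +4 =22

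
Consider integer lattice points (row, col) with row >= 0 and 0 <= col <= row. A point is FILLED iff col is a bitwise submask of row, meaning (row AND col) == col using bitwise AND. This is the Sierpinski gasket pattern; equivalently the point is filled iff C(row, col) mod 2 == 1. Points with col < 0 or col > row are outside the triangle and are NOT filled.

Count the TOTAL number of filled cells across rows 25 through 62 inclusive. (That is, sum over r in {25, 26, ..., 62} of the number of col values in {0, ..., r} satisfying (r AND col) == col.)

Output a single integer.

Answer: 526

Derivation:
r25=11001 pc3: +8 =8
r26=11010 pc3: +8 =16
r27=11011 pc4: +16 =32
r28=11100 pc3: +8 =40
r29=11101 pc4: +16 =56
r30=11110 pc4: +16 =72
r31=11111 pc5: +32 =104
r32=100000 pc1: +2 =106
r33=100001 pc2: +4 =110
r34=100010 pc2: +4 =114
r35=100011 pc3: +8 =122
r36=100100 pc2: +4 =126
r37=100101 pc3: +8 =134
r38=100110 pc3: +8 =142
r39=100111 pc4: +16 =158
r40=101000 pc2: +4 =162
r41=101001 pc3: +8 =170
r42=101010 pc3: +8 =178
r43=101011 pc4: +16 =194
r44=101100 pc3: +8 =202
r45=101101 pc4: +16 =218
r46=101110 pc4: +16 =234
r47=101111 pc5: +32 =266
r48=110000 pc2: +4 =270
r49=110001 pc3: +8 =278
r50=110010 pc3: +8 =286
r51=110011 pc4: +16 =302
r52=110100 pc3: +8 =310
r53=110101 pc4: +16 =326
r54=110110 pc4: +16 =342
r55=110111 pc5: +32 =374
r56=111000 pc3: +8 =382
r57=111001 pc4: +16 =398
r58=111010 pc4: +16 =414
r59=111011 pc5: +32 =446
r60=111100 pc4: +16 =462
r61=111101 pc5: +32 =494
r62=111110 pc5: +32 =526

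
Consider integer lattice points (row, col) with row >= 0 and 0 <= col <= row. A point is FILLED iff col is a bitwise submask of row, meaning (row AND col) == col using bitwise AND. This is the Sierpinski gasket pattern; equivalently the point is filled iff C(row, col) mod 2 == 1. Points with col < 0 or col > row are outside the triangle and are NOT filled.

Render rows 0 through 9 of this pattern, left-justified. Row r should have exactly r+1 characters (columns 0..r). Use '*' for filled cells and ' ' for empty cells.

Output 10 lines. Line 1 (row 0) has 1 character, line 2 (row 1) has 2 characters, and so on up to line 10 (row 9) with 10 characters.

Answer: *
**
* *
****
*   *
**  **
* * * *
********
*       *
**      **

Derivation:
r0=0: *
r1=1: **
r2=10: * *
r3=11: ****
r4=100: *   *
r5=101: **  **
r6=110: * * * *
r7=111: ********
r8=1000: *       *
r9=1001: **      **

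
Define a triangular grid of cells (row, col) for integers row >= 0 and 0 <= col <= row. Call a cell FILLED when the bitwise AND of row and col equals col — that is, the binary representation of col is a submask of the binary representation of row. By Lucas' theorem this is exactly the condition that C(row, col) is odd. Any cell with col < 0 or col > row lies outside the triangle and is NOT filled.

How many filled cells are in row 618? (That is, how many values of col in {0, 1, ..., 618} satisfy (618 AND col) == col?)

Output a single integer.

Answer: 32

Derivation:
618 in binary = 1001101010
popcount(618) = number of 1-bits in 1001101010 = 5
A col c satisfies (618 AND c) == c iff every set bit of c is also set in 618; each of the 5 set bits of 618 can independently be on or off in c.
count = 2^5 = 32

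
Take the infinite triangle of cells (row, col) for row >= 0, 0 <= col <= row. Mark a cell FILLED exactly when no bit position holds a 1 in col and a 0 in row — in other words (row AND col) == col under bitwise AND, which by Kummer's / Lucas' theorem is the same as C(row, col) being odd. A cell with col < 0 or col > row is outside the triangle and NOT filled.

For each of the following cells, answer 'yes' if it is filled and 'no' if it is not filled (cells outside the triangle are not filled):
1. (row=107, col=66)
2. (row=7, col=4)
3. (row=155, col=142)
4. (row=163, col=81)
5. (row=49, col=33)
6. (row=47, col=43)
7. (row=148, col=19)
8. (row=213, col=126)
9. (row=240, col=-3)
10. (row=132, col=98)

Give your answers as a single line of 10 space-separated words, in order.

(107,66): row=0b1101011, col=0b1000010, row AND col = 0b1000010 = 66; 66 == 66 -> filled
(7,4): row=0b111, col=0b100, row AND col = 0b100 = 4; 4 == 4 -> filled
(155,142): row=0b10011011, col=0b10001110, row AND col = 0b10001010 = 138; 138 != 142 -> empty
(163,81): row=0b10100011, col=0b1010001, row AND col = 0b1 = 1; 1 != 81 -> empty
(49,33): row=0b110001, col=0b100001, row AND col = 0b100001 = 33; 33 == 33 -> filled
(47,43): row=0b101111, col=0b101011, row AND col = 0b101011 = 43; 43 == 43 -> filled
(148,19): row=0b10010100, col=0b10011, row AND col = 0b10000 = 16; 16 != 19 -> empty
(213,126): row=0b11010101, col=0b1111110, row AND col = 0b1010100 = 84; 84 != 126 -> empty
(240,-3): col outside [0, 240] -> not filled
(132,98): row=0b10000100, col=0b1100010, row AND col = 0b0 = 0; 0 != 98 -> empty

Answer: yes yes no no yes yes no no no no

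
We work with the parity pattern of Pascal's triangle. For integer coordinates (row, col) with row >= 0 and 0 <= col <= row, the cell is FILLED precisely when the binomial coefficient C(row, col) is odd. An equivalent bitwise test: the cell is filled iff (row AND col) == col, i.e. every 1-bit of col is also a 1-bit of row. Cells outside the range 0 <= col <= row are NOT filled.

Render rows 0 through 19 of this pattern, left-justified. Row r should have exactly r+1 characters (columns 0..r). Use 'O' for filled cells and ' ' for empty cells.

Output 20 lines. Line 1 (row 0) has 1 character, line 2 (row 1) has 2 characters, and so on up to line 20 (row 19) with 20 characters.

r0=0: O
r1=1: OO
r2=10: O O
r3=11: OOOO
r4=100: O   O
r5=101: OO  OO
r6=110: O O O O
r7=111: OOOOOOOO
r8=1000: O       O
r9=1001: OO      OO
r10=1010: O O     O O
r11=1011: OOOO    OOOO
r12=1100: O   O   O   O
r13=1101: OO  OO  OO  OO
r14=1110: O O O O O O O O
r15=1111: OOOOOOOOOOOOOOOO
r16=10000: O               O
r17=10001: OO              OO
r18=10010: O O             O O
r19=10011: OOOO            OOOO

Answer: O
OO
O O
OOOO
O   O
OO  OO
O O O O
OOOOOOOO
O       O
OO      OO
O O     O O
OOOO    OOOO
O   O   O   O
OO  OO  OO  OO
O O O O O O O O
OOOOOOOOOOOOOOOO
O               O
OO              OO
O O             O O
OOOO            OOOO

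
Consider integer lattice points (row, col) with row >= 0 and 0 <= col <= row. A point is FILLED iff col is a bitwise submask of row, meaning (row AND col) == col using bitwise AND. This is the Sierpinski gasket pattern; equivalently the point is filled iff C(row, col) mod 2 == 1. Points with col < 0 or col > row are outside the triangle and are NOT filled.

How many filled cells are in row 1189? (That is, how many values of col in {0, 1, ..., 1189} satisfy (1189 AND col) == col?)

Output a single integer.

1189 in binary = 10010100101
popcount(1189) = number of 1-bits in 10010100101 = 5
A col c satisfies (1189 AND c) == c iff every set bit of c is also set in 1189; each of the 5 set bits of 1189 can independently be on or off in c.
count = 2^5 = 32

Answer: 32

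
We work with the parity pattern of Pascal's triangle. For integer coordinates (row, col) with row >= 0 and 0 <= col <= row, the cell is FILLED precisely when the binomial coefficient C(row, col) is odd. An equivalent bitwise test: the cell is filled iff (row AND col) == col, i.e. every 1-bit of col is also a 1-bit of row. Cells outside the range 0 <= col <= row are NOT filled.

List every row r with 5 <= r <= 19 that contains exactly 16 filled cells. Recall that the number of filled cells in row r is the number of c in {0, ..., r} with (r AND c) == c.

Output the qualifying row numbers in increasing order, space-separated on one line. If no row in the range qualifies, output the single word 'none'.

Row r has 2^popcount(r) filled cells, so we need popcount(r) = log2(16) = 4.
Scan r = 5..19 and keep those with exactly 4 one-bits:
r=5=101 popcount=2 -> skip
r=6=110 popcount=2 -> skip
r=7=111 popcount=3 -> skip
r=8=1000 popcount=1 -> skip
r=9=1001 popcount=2 -> skip
r=10=1010 popcount=2 -> skip
r=11=1011 popcount=3 -> skip
r=12=1100 popcount=2 -> skip
r=13=1101 popcount=3 -> skip
r=14=1110 popcount=3 -> skip
r=15=1111 popcount=4 -> KEEP
r=16=10000 popcount=1 -> skip
r=17=10001 popcount=2 -> skip
r=18=10010 popcount=2 -> skip
r=19=10011 popcount=3 -> skip
Kept rows: 15

Answer: 15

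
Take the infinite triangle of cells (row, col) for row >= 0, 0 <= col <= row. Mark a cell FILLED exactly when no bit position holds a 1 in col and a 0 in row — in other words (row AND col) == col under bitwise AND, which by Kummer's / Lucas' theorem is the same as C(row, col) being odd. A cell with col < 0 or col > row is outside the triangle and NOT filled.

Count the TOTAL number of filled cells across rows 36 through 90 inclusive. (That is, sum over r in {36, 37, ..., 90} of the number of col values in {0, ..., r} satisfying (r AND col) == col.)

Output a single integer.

r36=100100 pc2: +4 =4
r37=100101 pc3: +8 =12
r38=100110 pc3: +8 =20
r39=100111 pc4: +16 =36
r40=101000 pc2: +4 =40
r41=101001 pc3: +8 =48
r42=101010 pc3: +8 =56
r43=101011 pc4: +16 =72
r44=101100 pc3: +8 =80
r45=101101 pc4: +16 =96
r46=101110 pc4: +16 =112
r47=101111 pc5: +32 =144
r48=110000 pc2: +4 =148
r49=110001 pc3: +8 =156
r50=110010 pc3: +8 =164
r51=110011 pc4: +16 =180
r52=110100 pc3: +8 =188
r53=110101 pc4: +16 =204
r54=110110 pc4: +16 =220
r55=110111 pc5: +32 =252
r56=111000 pc3: +8 =260
r57=111001 pc4: +16 =276
r58=111010 pc4: +16 =292
r59=111011 pc5: +32 =324
r60=111100 pc4: +16 =340
r61=111101 pc5: +32 =372
r62=111110 pc5: +32 =404
r63=111111 pc6: +64 =468
r64=1000000 pc1: +2 =470
r65=1000001 pc2: +4 =474
r66=1000010 pc2: +4 =478
r67=1000011 pc3: +8 =486
r68=1000100 pc2: +4 =490
r69=1000101 pc3: +8 =498
r70=1000110 pc3: +8 =506
r71=1000111 pc4: +16 =522
r72=1001000 pc2: +4 =526
r73=1001001 pc3: +8 =534
r74=1001010 pc3: +8 =542
r75=1001011 pc4: +16 =558
r76=1001100 pc3: +8 =566
r77=1001101 pc4: +16 =582
r78=1001110 pc4: +16 =598
r79=1001111 pc5: +32 =630
r80=1010000 pc2: +4 =634
r81=1010001 pc3: +8 =642
r82=1010010 pc3: +8 =650
r83=1010011 pc4: +16 =666
r84=1010100 pc3: +8 =674
r85=1010101 pc4: +16 =690
r86=1010110 pc4: +16 =706
r87=1010111 pc5: +32 =738
r88=1011000 pc3: +8 =746
r89=1011001 pc4: +16 =762
r90=1011010 pc4: +16 =778

Answer: 778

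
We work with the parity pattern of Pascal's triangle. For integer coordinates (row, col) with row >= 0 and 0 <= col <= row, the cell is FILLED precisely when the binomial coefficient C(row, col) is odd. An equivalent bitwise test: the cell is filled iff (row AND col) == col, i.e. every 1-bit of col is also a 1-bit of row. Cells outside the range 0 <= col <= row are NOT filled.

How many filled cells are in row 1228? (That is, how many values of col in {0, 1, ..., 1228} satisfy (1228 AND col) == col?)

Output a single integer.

Answer: 32

Derivation:
1228 in binary = 10011001100
popcount(1228) = number of 1-bits in 10011001100 = 5
A col c satisfies (1228 AND c) == c iff every set bit of c is also set in 1228; each of the 5 set bits of 1228 can independently be on or off in c.
count = 2^5 = 32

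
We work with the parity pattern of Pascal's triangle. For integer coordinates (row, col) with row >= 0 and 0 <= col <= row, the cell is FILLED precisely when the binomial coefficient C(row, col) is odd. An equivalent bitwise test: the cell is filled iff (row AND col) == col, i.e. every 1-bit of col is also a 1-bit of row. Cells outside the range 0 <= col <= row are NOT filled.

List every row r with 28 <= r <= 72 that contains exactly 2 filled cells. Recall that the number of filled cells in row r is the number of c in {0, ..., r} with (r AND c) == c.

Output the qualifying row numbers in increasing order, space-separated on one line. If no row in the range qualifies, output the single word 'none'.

Answer: 32 64

Derivation:
Row r has 2^popcount(r) filled cells, so we need popcount(r) = log2(2) = 1.
Scan r = 28..72 and keep those with exactly 1 one-bits:
r=28=11100 popcount=3 -> skip
r=29=11101 popcount=4 -> skip
r=30=11110 popcount=4 -> skip
r=31=11111 popcount=5 -> skip
r=32=100000 popcount=1 -> KEEP
r=33=100001 popcount=2 -> skip
r=34=100010 popcount=2 -> skip
r=35=100011 popcount=3 -> skip
r=36=100100 popcount=2 -> skip
r=37=100101 popcount=3 -> skip
r=38=100110 popcount=3 -> skip
r=39=100111 popcount=4 -> skip
r=40=101000 popcount=2 -> skip
r=41=101001 popcount=3 -> skip
r=42=101010 popcount=3 -> skip
r=43=101011 popcount=4 -> skip
r=44=101100 popcount=3 -> skip
r=45=101101 popcount=4 -> skip
r=46=101110 popcount=4 -> skip
r=47=101111 popcount=5 -> skip
r=48=110000 popcount=2 -> skip
r=49=110001 popcount=3 -> skip
r=50=110010 popcount=3 -> skip
r=51=110011 popcount=4 -> skip
r=52=110100 popcount=3 -> skip
r=53=110101 popcount=4 -> skip
r=54=110110 popcount=4 -> skip
r=55=110111 popcount=5 -> skip
r=56=111000 popcount=3 -> skip
r=57=111001 popcount=4 -> skip
r=58=111010 popcount=4 -> skip
r=59=111011 popcount=5 -> skip
r=60=111100 popcount=4 -> skip
r=61=111101 popcount=5 -> skip
r=62=111110 popcount=5 -> skip
r=63=111111 popcount=6 -> skip
r=64=1000000 popcount=1 -> KEEP
r=65=1000001 popcount=2 -> skip
r=66=1000010 popcount=2 -> skip
r=67=1000011 popcount=3 -> skip
r=68=1000100 popcount=2 -> skip
r=69=1000101 popcount=3 -> skip
r=70=1000110 popcount=3 -> skip
r=71=1000111 popcount=4 -> skip
r=72=1001000 popcount=2 -> skip
Kept rows: 32 64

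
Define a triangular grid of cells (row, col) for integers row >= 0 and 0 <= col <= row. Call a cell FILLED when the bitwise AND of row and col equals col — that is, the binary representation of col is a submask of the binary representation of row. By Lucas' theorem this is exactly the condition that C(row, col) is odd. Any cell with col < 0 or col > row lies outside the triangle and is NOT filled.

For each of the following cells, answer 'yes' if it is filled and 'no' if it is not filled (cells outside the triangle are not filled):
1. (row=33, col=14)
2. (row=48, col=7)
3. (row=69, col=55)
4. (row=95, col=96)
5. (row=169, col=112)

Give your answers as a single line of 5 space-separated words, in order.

Answer: no no no no no

Derivation:
(33,14): row=0b100001, col=0b1110, row AND col = 0b0 = 0; 0 != 14 -> empty
(48,7): row=0b110000, col=0b111, row AND col = 0b0 = 0; 0 != 7 -> empty
(69,55): row=0b1000101, col=0b110111, row AND col = 0b101 = 5; 5 != 55 -> empty
(95,96): col outside [0, 95] -> not filled
(169,112): row=0b10101001, col=0b1110000, row AND col = 0b100000 = 32; 32 != 112 -> empty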